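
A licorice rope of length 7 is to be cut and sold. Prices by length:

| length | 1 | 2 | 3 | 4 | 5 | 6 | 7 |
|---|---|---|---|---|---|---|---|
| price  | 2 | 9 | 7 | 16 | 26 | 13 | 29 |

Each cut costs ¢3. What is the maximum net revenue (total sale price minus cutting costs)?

32

Consider every possible first cut. r[k] is the best of p[i]+r[k−i] over all sellable i≤k, charging 3 whenever i<k.
r[1] = 2
r[2] = 9
r[3] = 8  (first piece 1, then r[2]=9)
r[4] = 16
r[5] = 26
r[6] = 25  (first piece 1, then r[5]=26)
r[7] = 32  (first piece 2, then r[5]=26)
One optimal plan: pieces 5 + 2 (1 cut) → ¢35 − ¢3 = ¢32.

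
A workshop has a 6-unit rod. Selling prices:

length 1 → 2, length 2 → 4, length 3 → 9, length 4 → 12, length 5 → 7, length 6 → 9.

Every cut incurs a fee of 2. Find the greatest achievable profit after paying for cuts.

16

Consider every possible first cut. r[k] is the best of p[i]+r[k−i] over all sellable i≤k, charging 2 whenever i<k.
r[1] = 2
r[2] = 4
r[3] = 9
r[4] = 12
r[5] = 12  (first piece 1, then r[4]=12)
r[6] = 16  (first piece 3, then r[3]=9)
One optimal plan: pieces 3 + 3 (1 cut) → 18 − 2 = 16.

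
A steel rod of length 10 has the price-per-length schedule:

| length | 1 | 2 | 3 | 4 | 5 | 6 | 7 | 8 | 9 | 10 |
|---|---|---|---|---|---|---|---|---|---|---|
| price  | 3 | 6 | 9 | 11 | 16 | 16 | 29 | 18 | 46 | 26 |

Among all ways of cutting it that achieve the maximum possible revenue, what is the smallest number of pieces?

Build r[k] bottom-up: r[k] = max over allowed piece i of (p[i] + r[k−i]).
r[1] = 3
r[2] = 6  (first piece 1, then r[1]=3)
r[3] = 9  (first piece 1, then r[2]=6)
r[4] = 12  (first piece 1, then r[3]=9)
r[5] = 16
r[6] = 19  (first piece 1, then r[5]=16)
r[7] = 29
r[8] = 32  (first piece 1, then r[7]=29)
r[9] = 46
r[10] = 49  (first piece 1, then r[9]=46)
Maximum revenue is $49.
Now minimize piece count subject to staying optimal: for each k, pieces[k] = 1 + min over i with p[i]+r[k−i]=r[k] of pieces[k−i].
pieces[7] = 1
pieces[8] = 2
pieces[9] = 1
pieces[10] = 2

2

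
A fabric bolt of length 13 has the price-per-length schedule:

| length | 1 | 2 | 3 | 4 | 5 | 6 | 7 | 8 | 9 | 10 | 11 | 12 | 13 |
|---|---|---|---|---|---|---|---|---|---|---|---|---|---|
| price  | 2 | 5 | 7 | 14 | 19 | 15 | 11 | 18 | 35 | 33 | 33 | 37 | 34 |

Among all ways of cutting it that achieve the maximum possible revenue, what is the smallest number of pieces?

Build r[k] bottom-up: r[k] = max over allowed piece i of (p[i] + r[k−i]).
r[1] = 2
r[2] = max(2+2, 5+0) = 5
r[3] = max(2+5, 5+2, 7+0) = 7
r[4] = max(2+7, 5+5, 7+2, 14+0) = 14
r[5] = max(2+14, 5+7, 7+5, 14+2, 19+0) = 19
r[6] = max(2+19, 5+14, 7+7, 14+5, 19+2, 15+0) = 21
r[7] = max(2+21, 5+19, 7+14, …, 15+2, 11+0) = 24
r[8] = max(2+24, 5+21, 7+19, …, 11+2, 18+0) = 28
r[9] = max(2+28, 5+24, 7+21, …, 18+2, 35+0) = 35
r[10] = max(2+35, 5+28, 7+24, …, 35+2, 33+0) = 38
r[11] = max(2+38, 5+35, 7+28, …, 33+2, 33+0) = 40
r[12] = max(2+40, 5+38, 7+35, …, 33+2, 37+0) = 43
r[13] = max(2+43, 5+40, 7+38, …, 37+2, 34+0) = 49
Maximum revenue is $49.
Now minimize piece count subject to staying optimal: for each k, pieces[k] = 1 + min over i with p[i]+r[k−i]=r[k] of pieces[k−i].
pieces[10] = 2
pieces[11] = 2
pieces[12] = 3
pieces[13] = 2

2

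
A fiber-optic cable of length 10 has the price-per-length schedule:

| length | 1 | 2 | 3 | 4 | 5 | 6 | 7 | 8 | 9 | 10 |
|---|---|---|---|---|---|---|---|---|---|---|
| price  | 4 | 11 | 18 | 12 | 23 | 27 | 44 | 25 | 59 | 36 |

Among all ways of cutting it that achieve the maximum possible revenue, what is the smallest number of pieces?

2

Build r[k] bottom-up: r[k] = max over allowed piece i of (p[i] + r[k−i]).
r[1] = 4
r[2] = 11
r[3] = 18
r[4] = 22  (first piece 1, then r[3]=18)
r[5] = 29  (first piece 2, then r[3]=18)
r[6] = 36  (first piece 3, then r[3]=18)
r[7] = 44
r[8] = 48  (first piece 1, then r[7]=44)
r[9] = 59
r[10] = 63  (first piece 1, then r[9]=59)
Maximum revenue is $63.
Now minimize piece count subject to staying optimal: for each k, pieces[k] = 1 + min over i with p[i]+r[k−i]=r[k] of pieces[k−i].
pieces[7] = 1
pieces[8] = 2
pieces[9] = 1
pieces[10] = 2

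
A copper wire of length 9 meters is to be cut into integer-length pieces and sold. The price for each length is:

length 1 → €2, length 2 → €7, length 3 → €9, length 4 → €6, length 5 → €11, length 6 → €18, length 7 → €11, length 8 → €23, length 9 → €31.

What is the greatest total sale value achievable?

Let r[k] be the best obtainable value from length k. For each k, try every first piece i and keep the best of price[i] + r[k−i].
r[1] = 2
r[2] = 7
r[3] = 9  (first piece 1, then r[2]=7)
r[4] = 14  (first piece 2, then r[2]=7)
r[5] = 16  (first piece 1, then r[4]=14)
r[6] = 21  (first piece 2, then r[4]=14)
r[7] = 23  (first piece 1, then r[6]=21)
r[8] = 28  (first piece 2, then r[6]=21)
r[9] = 31
Best is to sell the whole 9-meter piece uncut for €31.

31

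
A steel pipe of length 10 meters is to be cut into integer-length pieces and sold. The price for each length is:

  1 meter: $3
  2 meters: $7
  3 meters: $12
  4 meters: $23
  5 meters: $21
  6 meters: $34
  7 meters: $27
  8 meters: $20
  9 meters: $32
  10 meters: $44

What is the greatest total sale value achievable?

Build R[k] bottom-up: R[k] = max over allowed piece i of (p[i] + R[k−i]).
R[1] = 3
R[2] = max(3+3, 7+0) = 7
R[3] = max(3+7, 7+3, 12+0) = 12
R[4] = max(3+12, 7+7, 12+3, 23+0) = 23
R[5] = max(3+23, 7+12, 12+7, 23+3, 21+0) = 26
R[6] = max(3+26, 7+23, 12+12, 23+7, 21+3, 34+0) = 34
R[7] = max(3+34, 7+26, 12+23, …, 34+3, 27+0) = 37
R[8] = max(3+37, 7+34, 12+26, …, 27+3, 20+0) = 46
R[9] = max(3+46, 7+37, 12+34, …, 20+3, 32+0) = 49
R[10] = max(3+49, 7+46, 12+37, …, 32+3, 44+0) = 57
One optimal cutting: 6 + 4 → $34 + $23 = $57.

57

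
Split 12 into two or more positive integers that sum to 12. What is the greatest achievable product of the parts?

81

Define f[k] = max over 1≤i<k of i · max(k−i, f[k−i]); the inner max lets the remainder stay uncut if that's better.
f[2] = 1*max(1,0) = 1*1 = 1
f[3] = 1*max(2,1) = 1*2 = 2
f[4] = 2*max(2,1) = 2*2 = 4
f[5] = 2*max(3,2) = 2*3 = 6
f[6] = 3*max(3,2) = 3*3 = 9
f[7] = 2*max(5,6) = 2*6 = 12
f[8] = 2*max(6,9) = 2*9 = 18
f[9] = 3*max(6,9) = 3*9 = 27
f[10] = 2*max(8,18) = 2*18 = 36
f[11] = 2*max(9,27) = 2*27 = 54
f[12] = 3*max(9,27) = 3*27 = 81
One optimal split: 3 + 3 + 3 + 3; product 3*3*3*3 = 81.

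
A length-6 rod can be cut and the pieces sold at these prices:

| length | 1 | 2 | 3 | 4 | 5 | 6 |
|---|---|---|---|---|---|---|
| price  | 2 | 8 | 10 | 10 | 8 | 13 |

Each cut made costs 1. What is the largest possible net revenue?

22

Let r[k] be the best obtainable value from length k. For each k, try every first piece i and keep the best of price[i] + r[k−i] minus the 1 cut fee when i<k.
r[1] = 2
r[2] = max(2+2-1, 8+0) = 8
r[3] = max(2+8-1, 8+2-1, 10+0) = 10
r[4] = max(2+10-1, 8+8-1, 10+2-1, 10+0) = 15
r[5] = max(2+15-1, 8+10-1, 10+8-1, 10+2-1, 8+0) = 17
r[6] = max(2+17-1, 8+15-1, 10+10-1, 10+8-1, 8+2-1, 13+0) = 22
One optimal plan: pieces 2 + 2 + 2 (2 cuts) → 24 − 2 = 22.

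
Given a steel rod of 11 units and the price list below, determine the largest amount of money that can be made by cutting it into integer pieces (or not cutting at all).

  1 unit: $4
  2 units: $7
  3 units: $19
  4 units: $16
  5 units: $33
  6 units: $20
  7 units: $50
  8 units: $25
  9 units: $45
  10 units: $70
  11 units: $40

Consider every possible first cut. best[k] is the best of p[i]+best[k−i] over all sellable i≤k.
best[1] = 4
best[2] = max(4+4, 7+0) = 8
best[3] = max(4+8, 7+4, 19+0) = 19
best[4] = max(4+19, 7+8, 19+4, 16+0) = 23
best[5] = max(4+23, 7+19, 19+8, 16+4, 33+0) = 33
best[6] = max(4+33, 7+23, 19+19, 16+8, 33+4, 20+0) = 38
best[7] = max(4+38, 7+33, 19+23, …, 20+4, 50+0) = 50
best[8] = max(4+50, 7+38, 19+33, …, 50+4, 25+0) = 54
best[9] = max(4+54, 7+50, 19+38, …, 25+4, 45+0) = 58
best[10] = max(4+58, 7+54, 19+50, …, 45+4, 70+0) = 70
best[11] = max(4+70, 7+58, 19+54, …, 70+4, 40+0) = 74
One optimal cutting: 10 + 1 → $70 + $4 = $74.

74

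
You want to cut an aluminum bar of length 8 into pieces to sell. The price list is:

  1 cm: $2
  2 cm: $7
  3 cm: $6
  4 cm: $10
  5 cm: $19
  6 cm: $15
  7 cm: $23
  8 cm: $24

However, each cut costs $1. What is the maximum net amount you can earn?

26

Let v[k] be the best obtainable value from length k. For each k, try every first piece i and keep the best of price[i] + v[k−i] minus the 1 cut fee when i<k.
v[1] = 2
v[2] = 7
v[3] = 8  (first piece 1, then v[2]=7)
v[4] = 13  (first piece 2, then v[2]=7)
v[5] = 19
v[6] = 20  (first piece 1, then v[5]=19)
v[7] = 25  (first piece 2, then v[5]=19)
v[8] = 26  (first piece 1, then v[7]=25)
One optimal plan: pieces 5 + 2 + 1 (2 cuts) → $28 − $2 = $26.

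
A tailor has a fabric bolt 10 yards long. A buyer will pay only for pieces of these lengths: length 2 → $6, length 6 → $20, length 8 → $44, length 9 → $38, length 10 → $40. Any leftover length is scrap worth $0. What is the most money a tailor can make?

50

Build best[k] bottom-up: best[k] = max over allowed piece i of (p[i] + best[k−i]).
best[1] = 0
best[2] = 6
best[3] = 6
best[4] = 12  (first piece 2, then best[2]=6)
best[5] = 12
best[6] = max(6+12, 20+0) = 20
best[7] = max(6+12, 20+0) = 20
best[8] = max(6+20, 20+6, 44+0) = 44
best[9] = max(6+20, 20+6, 44+0, 38+0) = 44
best[10] = max(6+44, 20+12, 44+6, 38+0, 40+0) = 50
One optimal cutting: 8 + 2 → $50.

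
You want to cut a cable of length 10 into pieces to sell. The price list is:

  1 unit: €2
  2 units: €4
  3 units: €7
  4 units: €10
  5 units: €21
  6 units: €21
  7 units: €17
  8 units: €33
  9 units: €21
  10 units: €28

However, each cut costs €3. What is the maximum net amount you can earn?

39

Consider every possible first cut. v[k] is the best of p[i]+v[k−i] over all sellable i≤k, charging 3 whenever i<k.
v[1] = 2
v[2] = max(2+2-3, 4+0) = 4
v[3] = max(2+4-3, 4+2-3, 7+0) = 7
v[4] = max(2+7-3, 4+4-3, 7+2-3, 10+0) = 10
v[5] = max(2+10-3, 4+7-3, 7+4-3, 10+2-3, 21+0) = 21
v[6] = max(2+21-3, 4+10-3, 7+7-3, 10+4-3, 21+2-3, 21+0) = 21
v[7] = max(2+21-3, 4+21-3, 7+10-3, …, 21+2-3, 17+0) = 22
v[8] = max(2+22-3, 4+21-3, 7+21-3, …, 17+2-3, 33+0) = 33
v[9] = max(2+33-3, 4+22-3, 7+21-3, …, 33+2-3, 21+0) = 32
v[10] = max(2+32-3, 4+33-3, 7+22-3, …, 21+2-3, 28+0) = 39
One optimal plan: pieces 5 + 5 (1 cut) → €42 − €3 = €39.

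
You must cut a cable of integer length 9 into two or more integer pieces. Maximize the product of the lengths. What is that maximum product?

Fill f[k] for k=2..9: at each k try every first piece i and multiply by the better of (k−i) uncut or f[k−i].
f[2] = 1×max(1,0) = 1×1 = 1
f[3] = 1×max(2,1) = 1×2 = 2
f[4] = 2×max(2,1) = 2×2 = 4
f[5] = 2×max(3,2) = 2×3 = 6
f[6] = 3×max(3,2) = 3×3 = 9
f[7] = 2×max(5,6) = 2×6 = 12
f[8] = 2×max(6,9) = 2×9 = 18
f[9] = 3×max(6,9) = 3×9 = 27
One optimal split: 3 + 3 + 3; product 3×3×3 = 27.

27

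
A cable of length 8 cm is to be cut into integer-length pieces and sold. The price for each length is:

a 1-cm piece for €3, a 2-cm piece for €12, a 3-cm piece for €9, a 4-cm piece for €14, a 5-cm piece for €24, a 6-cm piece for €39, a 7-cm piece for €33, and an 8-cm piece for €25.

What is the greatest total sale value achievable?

51

Consider every possible first cut. r[k] is the best of p[i]+r[k−i] over all sellable i≤k.
r[1] = 3
r[2] = max(3+3, 12+0) = 12
r[3] = max(3+12, 12+3, 9+0) = 15
r[4] = max(3+15, 12+12, 9+3, 14+0) = 24
r[5] = max(3+24, 12+15, 9+12, 14+3, 24+0) = 27
r[6] = max(3+27, 12+24, 9+15, 14+12, 24+3, 39+0) = 39
r[7] = max(3+39, 12+27, 9+24, …, 39+3, 33+0) = 42
r[8] = max(3+42, 12+39, 9+27, …, 33+3, 25+0) = 51
One optimal cutting: 6 + 2 → €39 + €12 = €51.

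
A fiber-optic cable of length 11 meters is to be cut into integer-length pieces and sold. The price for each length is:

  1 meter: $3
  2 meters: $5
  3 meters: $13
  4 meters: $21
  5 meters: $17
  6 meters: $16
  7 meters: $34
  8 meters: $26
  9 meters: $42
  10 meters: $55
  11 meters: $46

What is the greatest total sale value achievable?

Build R[k] bottom-up: R[k] = max over allowed piece i of (p[i] + R[k−i]).
R[1] = 3
R[2] = max(3+3, 5+0) = 6
R[3] = max(3+6, 5+3, 13+0) = 13
R[4] = max(3+13, 5+6, 13+3, 21+0) = 21
R[5] = max(3+21, 5+13, 13+6, 21+3, 17+0) = 24
R[6] = max(3+24, 5+21, 13+13, 21+6, 17+3, 16+0) = 27
R[7] = max(3+27, 5+24, 13+21, …, 16+3, 34+0) = 34
R[8] = max(3+34, 5+27, 13+24, …, 34+3, 26+0) = 42
R[9] = max(3+42, 5+34, 13+27, …, 26+3, 42+0) = 45
R[10] = max(3+45, 5+42, 13+34, …, 42+3, 55+0) = 55
R[11] = max(3+55, 5+45, 13+42, …, 55+3, 46+0) = 58
One optimal cutting: 10 + 1 → $55 + $3 = $58.

58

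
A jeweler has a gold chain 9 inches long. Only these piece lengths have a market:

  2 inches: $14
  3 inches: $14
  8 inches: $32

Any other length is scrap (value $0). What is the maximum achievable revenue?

Build r[k] bottom-up: r[k] = max over allowed piece i of (p[i] + r[k−i]).
r[1] = 0
r[2] = 14
r[3] = max(14+0, 14+0) = 14
r[4] = max(14+14, 14+0) = 28
r[5] = max(14+14, 14+14) = 28
r[6] = max(14+28, 14+14) = 42
r[7] = max(14+28, 14+28) = 42
r[8] = max(14+42, 14+28, 32+0) = 56
r[9] = max(14+42, 14+42, 32+0) = 56
One optimal cutting: pieces 2 + 2 + 2 + 2 with 1 inch of scrap → $56.

56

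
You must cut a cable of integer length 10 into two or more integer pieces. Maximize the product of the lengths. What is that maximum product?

Let f[k] be the best product for length k (with at least one cut). For each first piece i, the rest contributes max(k−i, f[k−i]).
f[2] = 1·max(1,0) = 1·1 = 1
f[3] = 1·max(2,1) = 1·2 = 2
f[4] = 2·max(2,1) = 2·2 = 4
f[5] = 2·max(3,2) = 2·3 = 6
f[6] = 3·max(3,2) = 3·3 = 9
f[7] = 2·max(5,6) = 2·6 = 12
f[8] = 2·max(6,9) = 2·9 = 18
f[9] = 3·max(6,9) = 3·9 = 27
f[10] = 2·max(8,18) = 2·18 = 36
One optimal split: 3 + 3 + 2 + 2; product 3·3·2·2 = 36.

36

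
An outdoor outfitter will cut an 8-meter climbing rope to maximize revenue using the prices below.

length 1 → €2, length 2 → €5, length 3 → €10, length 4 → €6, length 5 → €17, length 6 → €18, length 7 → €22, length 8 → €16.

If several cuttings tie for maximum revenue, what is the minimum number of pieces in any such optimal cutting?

Build r[k] bottom-up: r[k] = max over allowed piece i of (p[i] + r[k−i]).
r[1] = 2
r[2] = 5
r[3] = 10
r[4] = 12  (first piece 1, then r[3]=10)
r[5] = 17
r[6] = 20  (first piece 3, then r[3]=10)
r[7] = 22  (first piece 1, then r[6]=20)
r[8] = 27  (first piece 3, then r[5]=17)
Maximum revenue is €27.
Now minimize piece count subject to staying optimal: for each k, pieces[k] = 1 + min over i with p[i]+r[k−i]=r[k] of pieces[k−i].
pieces[5] = 1
pieces[6] = 2
pieces[7] = 1
pieces[8] = 2

2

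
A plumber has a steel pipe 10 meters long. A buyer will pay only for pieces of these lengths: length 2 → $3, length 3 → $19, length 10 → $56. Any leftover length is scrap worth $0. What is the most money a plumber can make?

Consider every possible first cut. best[k] is the best of p[i]+best[k−i] over all sellable i≤k.
best[1] = 0
best[2] = 3
best[3] = max(3+0, 19+0) = 19
best[4] = max(3+3, 19+0) = 19
best[5] = max(3+19, 19+3) = 22
best[6] = max(3+19, 19+19) = 38
best[7] = max(3+22, 19+19) = 38
best[8] = max(3+38, 19+22) = 41
best[9] = max(3+38, 19+38) = 57
best[10] = max(3+41, 19+38, 56+0) = 57
One optimal cutting: pieces 3 + 3 + 3 with 1 meter of scrap → $57.

57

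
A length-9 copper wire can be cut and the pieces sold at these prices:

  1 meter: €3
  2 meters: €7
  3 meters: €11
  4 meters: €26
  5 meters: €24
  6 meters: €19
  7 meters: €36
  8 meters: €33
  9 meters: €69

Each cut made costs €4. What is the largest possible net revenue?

69

Let r[k] be the best obtainable value from length k. For each k, try every first piece i and keep the best of price[i] + r[k−i] minus the 4 cut fee when i<k.
r[1] = 3
r[2] = max(3+3-4, 7+0) = 7
r[3] = max(3+7-4, 7+3-4, 11+0) = 11
r[4] = max(3+11-4, 7+7-4, 11+3-4, 26+0) = 26
r[5] = max(3+26-4, 7+11-4, 11+7-4, 26+3-4, 24+0) = 25
r[6] = max(3+25-4, 7+26-4, 11+11-4, 26+7-4, 24+3-4, 19+0) = 29
r[7] = max(3+29-4, 7+25-4, 11+26-4, …, 19+3-4, 36+0) = 36
r[8] = max(3+36-4, 7+29-4, 11+25-4, …, 36+3-4, 33+0) = 48
r[9] = max(3+48-4, 7+36-4, 11+29-4, …, 33+3-4, 69+0) = 69
Best is to make no cuts and sell whole for €69.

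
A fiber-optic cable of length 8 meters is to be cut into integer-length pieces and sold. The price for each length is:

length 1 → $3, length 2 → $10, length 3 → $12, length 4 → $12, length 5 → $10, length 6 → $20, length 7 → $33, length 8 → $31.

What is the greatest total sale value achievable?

Build v[k] bottom-up: v[k] = max over allowed piece i of (p[i] + v[k−i]).
v[1] = 3
v[2] = 10
v[3] = 13  (first piece 1, then v[2]=10)
v[4] = 20  (first piece 2, then v[2]=10)
v[5] = 23  (first piece 1, then v[4]=20)
v[6] = 30  (first piece 2, then v[4]=20)
v[7] = 33  (first piece 1, then v[6]=30)
v[8] = 40  (first piece 2, then v[6]=30)
One optimal cutting: 2 + 2 + 2 + 2 → $10 + $10 + $10 + $10 = $40.

40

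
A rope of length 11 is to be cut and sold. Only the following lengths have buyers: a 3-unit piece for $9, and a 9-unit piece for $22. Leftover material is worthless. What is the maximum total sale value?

27

Build r[k] bottom-up: r[k] = max over allowed piece i of (p[i] + r[k−i]).
r[1] = 0
r[2] = 0
r[3] = 9
r[4] = 9
r[5] = 9
r[6] = 18  (first piece 3, then r[3]=9)
r[7] = 18
r[8] = 18
r[9] = max(9+18, 22+0) = 27
r[10] = max(9+18, 22+0) = 27
r[11] = max(9+18, 22+0) = 27
One optimal cutting: pieces 3 + 3 + 3 with 2 units of scrap → $27.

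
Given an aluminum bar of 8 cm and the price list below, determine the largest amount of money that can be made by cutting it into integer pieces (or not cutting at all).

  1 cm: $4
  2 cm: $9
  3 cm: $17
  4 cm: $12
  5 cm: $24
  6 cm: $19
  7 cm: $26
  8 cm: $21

43

Let v[k] be the best obtainable value from length k. For each k, try every first piece i and keep the best of price[i] + v[k−i].
v[1] = 4
v[2] = max(4+4, 9+0) = 9
v[3] = max(4+9, 9+4, 17+0) = 17
v[4] = max(4+17, 9+9, 17+4, 12+0) = 21
v[5] = max(4+21, 9+17, 17+9, 12+4, 24+0) = 26
v[6] = max(4+26, 9+21, 17+17, 12+9, 24+4, 19+0) = 34
v[7] = max(4+34, 9+26, 17+21, …, 19+4, 26+0) = 38
v[8] = max(4+38, 9+34, 17+26, …, 26+4, 21+0) = 43
One optimal cutting: 3 + 3 + 2 → $17 + $17 + $9 = $43.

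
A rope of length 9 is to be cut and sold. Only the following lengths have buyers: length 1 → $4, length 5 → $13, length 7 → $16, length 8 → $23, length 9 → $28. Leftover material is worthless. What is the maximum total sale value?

Consider every possible first cut. f[k] is the best of p[i]+f[k−i] over all sellable i≤k.
f[1] = 4
f[2] = 8  (first piece 1, then f[1]=4)
f[3] = 12  (first piece 1, then f[2]=8)
f[4] = 16  (first piece 1, then f[3]=12)
f[5] = max(4+16, 13+0) = 20
f[6] = max(4+20, 13+4) = 24
f[7] = max(4+24, 13+8, 16+0) = 28
f[8] = max(4+28, 13+12, 16+4, 23+0) = 32
f[9] = max(4+32, 13+16, 16+8, 23+4, 28+0) = 36
One optimal cutting: 1 + 1 + 1 + 1 + 1 + 1 + 1 + 1 + 1 → $36.

36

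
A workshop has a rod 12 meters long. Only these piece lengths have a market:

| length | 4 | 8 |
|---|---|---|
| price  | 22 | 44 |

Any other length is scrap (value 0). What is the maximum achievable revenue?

Let best[k] be the best obtainable value from length k. For each k, try every first piece i and keep the best of price[i] + best[k−i].
best[1] = 0
best[2] = 0
best[3] = 0
best[4] = 22
best[5] = 22
best[6] = 22
best[7] = 22
best[8] = max(22+22, 44+0) = 44
best[9] = max(22+22, 44+0) = 44
best[10] = max(22+22, 44+0) = 44
best[11] = max(22+22, 44+0) = 44
best[12] = max(22+44, 44+22) = 66
One optimal cutting: 4 + 4 + 4 → 66.

66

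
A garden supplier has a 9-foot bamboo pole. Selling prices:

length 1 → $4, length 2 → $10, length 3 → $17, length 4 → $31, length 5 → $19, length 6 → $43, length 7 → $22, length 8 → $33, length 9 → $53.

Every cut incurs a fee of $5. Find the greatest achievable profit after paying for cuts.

56

Let net[k] be the best obtainable value from length k. For each k, try every first piece i and keep the best of price[i] + net[k−i] minus the 5 cut fee when i<k.
net[1] = 4
net[2] = max(4+4-5, 10+0) = 10
net[3] = max(4+10-5, 10+4-5, 17+0) = 17
net[4] = max(4+17-5, 10+10-5, 17+4-5, 31+0) = 31
net[5] = max(4+31-5, 10+17-5, 17+10-5, 31+4-5, 19+0) = 30
net[6] = max(4+30-5, 10+31-5, 17+17-5, 31+10-5, 19+4-5, 43+0) = 43
net[7] = max(4+43-5, 10+30-5, 17+31-5, …, 43+4-5, 22+0) = 43
net[8] = max(4+43-5, 10+43-5, 17+30-5, …, 22+4-5, 33+0) = 57
net[9] = max(4+57-5, 10+43-5, 17+43-5, …, 33+4-5, 53+0) = 56
One optimal plan: pieces 4 + 4 + 1 (2 cuts) → $66 − $10 = $56.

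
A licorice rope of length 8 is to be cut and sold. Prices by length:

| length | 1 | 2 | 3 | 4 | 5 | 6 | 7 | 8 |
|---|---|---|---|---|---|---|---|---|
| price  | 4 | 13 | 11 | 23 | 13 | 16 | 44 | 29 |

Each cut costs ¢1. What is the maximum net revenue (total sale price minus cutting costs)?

49

Let r[k] be the best obtainable value from length k. For each k, try every first piece i and keep the best of price[i] + r[k−i] minus the 1 cut fee when i<k.
r[1] = 4
r[2] = max(4+4-1, 13+0) = 13
r[3] = max(4+13-1, 13+4-1, 11+0) = 16
r[4] = max(4+16-1, 13+13-1, 11+4-1, 23+0) = 25
r[5] = max(4+25-1, 13+16-1, 11+13-1, 23+4-1, 13+0) = 28
r[6] = max(4+28-1, 13+25-1, 11+16-1, 23+13-1, 13+4-1, 16+0) = 37
r[7] = max(4+37-1, 13+28-1, 11+25-1, …, 16+4-1, 44+0) = 44
r[8] = max(4+44-1, 13+37-1, 11+28-1, …, 44+4-1, 29+0) = 49
One optimal plan: pieces 2 + 2 + 2 + 2 (3 cuts) → ¢52 − ¢3 = ¢49.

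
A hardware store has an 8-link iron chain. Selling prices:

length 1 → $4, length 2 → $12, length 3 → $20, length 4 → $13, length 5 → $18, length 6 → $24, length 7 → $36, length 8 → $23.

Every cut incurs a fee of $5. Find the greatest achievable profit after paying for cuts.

42

Consider every possible first cut. v[k] is the best of p[i]+v[k−i] over all sellable i≤k, charging 5 whenever i<k.
v[1] = 4
v[2] = 12
v[3] = 20
v[4] = 19  (first piece 1, then v[3]=20)
v[5] = 27  (first piece 2, then v[3]=20)
v[6] = 35  (first piece 3, then v[3]=20)
v[7] = 36
v[8] = 42  (first piece 2, then v[6]=35)
One optimal plan: pieces 3 + 3 + 2 (2 cuts) → $52 − $10 = $42.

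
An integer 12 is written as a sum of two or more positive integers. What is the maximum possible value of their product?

81

Let f[k] be the best product for length k (with at least one cut). For each first piece i, the rest contributes max(k−i, f[k−i]).
Small cases: f[2]=1, f[3]=2, f[4]=4, f[5]=6, f[6]=9, f[7]=12.
f[8] = max(1*12, 2*9, 3*6, …, 6*2, 7*1) = 18
f[9] = max(1*18, 2*12, 3*9, …, 7*2, 8*1) = 27
f[10] = max(1*27, 2*18, 3*12, …, 8*2, 9*1) = 36
f[11] = max(1*36, 2*27, 3*18, …, 9*2, 10*1) = 54
f[12] = max(1*54, 2*36, 3*27, …, 10*2, 11*1) = 81
One optimal split: 3 + 3 + 3 + 3; product 3*3*3*3 = 81.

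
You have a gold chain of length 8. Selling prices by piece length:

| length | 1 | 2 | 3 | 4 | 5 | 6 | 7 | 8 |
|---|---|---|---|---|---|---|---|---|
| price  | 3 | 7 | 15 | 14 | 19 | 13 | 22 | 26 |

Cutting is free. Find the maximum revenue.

37

Build R[k] bottom-up: R[k] = max over allowed piece i of (p[i] + R[k−i]).
R[1] = 3
R[2] = 7
R[3] = 15
R[4] = 18  (first piece 1, then R[3]=15)
R[5] = 22  (first piece 2, then R[3]=15)
R[6] = 30  (first piece 3, then R[3]=15)
R[7] = 33  (first piece 1, then R[6]=30)
R[8] = 37  (first piece 2, then R[6]=30)
One optimal cutting: 3 + 3 + 2 → $15 + $15 + $7 = $37.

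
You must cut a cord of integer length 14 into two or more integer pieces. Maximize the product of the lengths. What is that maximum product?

Fill m[k] for k=2..14: at each k try every first piece i and multiply by the better of (k−i) uncut or m[k−i].
m[2] = 1·max(1,0) = 1·1 = 1
m[3] = 1·max(2,1) = 1·2 = 2
m[4] = 2·max(2,1) = 2·2 = 4
m[5] = 2·max(3,2) = 2·3 = 6
m[6] = 3·max(3,2) = 3·3 = 9
m[7] = 2·max(5,6) = 2·6 = 12
m[8] = 2·max(6,9) = 2·9 = 18
m[9] = 3·max(6,9) = 3·9 = 27
m[10] = 2·max(8,18) = 2·18 = 36
m[11] = 2·max(9,27) = 2·27 = 54
m[12] = 3·max(9,27) = 3·27 = 81
m[13] = 2·max(11,54) = 2·54 = 108
m[14] = 2·max(12,81) = 2·81 = 162
One optimal split: 3 + 3 + 3 + 3 + 2; product 3·3·3·3·2 = 162.

162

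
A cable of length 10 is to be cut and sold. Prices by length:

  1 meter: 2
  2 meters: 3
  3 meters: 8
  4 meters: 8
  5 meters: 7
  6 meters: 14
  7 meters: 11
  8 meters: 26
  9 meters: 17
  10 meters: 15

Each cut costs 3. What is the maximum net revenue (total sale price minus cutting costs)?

26

Consider every possible first cut. net[k] is the best of p[i]+net[k−i] over all sellable i≤k, charging 3 whenever i<k.
net[1] = 2
net[2] = max(2+2-3, 3+0) = 3
net[3] = max(2+3-3, 3+2-3, 8+0) = 8
net[4] = max(2+8-3, 3+3-3, 8+2-3, 8+0) = 8
net[5] = max(2+8-3, 3+8-3, 8+3-3, 8+2-3, 7+0) = 8
net[6] = max(2+8-3, 3+8-3, 8+8-3, 8+3-3, 7+2-3, 14+0) = 14
net[7] = max(2+14-3, 3+8-3, 8+8-3, …, 14+2-3, 11+0) = 13
net[8] = max(2+13-3, 3+14-3, 8+8-3, …, 11+2-3, 26+0) = 26
net[9] = max(2+26-3, 3+13-3, 8+14-3, …, 26+2-3, 17+0) = 25
net[10] = max(2+25-3, 3+26-3, 8+13-3, …, 17+2-3, 15+0) = 26
One optimal plan: pieces 8 + 2 (1 cut) → 29 − 3 = 26.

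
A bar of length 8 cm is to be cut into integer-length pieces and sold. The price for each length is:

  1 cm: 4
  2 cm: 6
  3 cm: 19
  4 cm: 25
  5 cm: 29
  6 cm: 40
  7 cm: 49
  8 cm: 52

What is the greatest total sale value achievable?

Let v[k] be the best obtainable value from length k. For each k, try every first piece i and keep the best of price[i] + v[k−i].
v[1] = 4
v[2] = 8  (first piece 1, then v[1]=4)
v[3] = 19
v[4] = 25
v[5] = 29  (first piece 1, then v[4]=25)
v[6] = 40
v[7] = 49
v[8] = 53  (first piece 1, then v[7]=49)
One optimal cutting: 7 + 1 → 49 + 4 = 53.

53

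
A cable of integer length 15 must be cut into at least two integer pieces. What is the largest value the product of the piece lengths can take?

Let f[k] be the best product for length k (with at least one cut). For each first piece i, the rest contributes max(k−i, f[k−i]).
f[2] = 1·max(1,0) = 1·1 = 1
f[3] = 1·max(2,1) = 1·2 = 2
f[4] = 2·max(2,1) = 2·2 = 4
f[5] = 2·max(3,2) = 2·3 = 6
f[6] = 3·max(3,2) = 3·3 = 9
f[7] = 2·max(5,6) = 2·6 = 12
f[8] = 2·max(6,9) = 2·9 = 18
f[9] = 3·max(6,9) = 3·9 = 27
f[10] = 2·max(8,18) = 2·18 = 36
f[11] = 2·max(9,27) = 2·27 = 54
f[12] = 3·max(9,27) = 3·27 = 81
f[13] = 2·max(11,54) = 2·54 = 108
f[14] = 2·max(12,81) = 2·81 = 162
f[15] = 3·max(12,81) = 3·81 = 243
One optimal split: 3 + 3 + 3 + 3 + 3; product 3·3·3·3·3 = 243.

243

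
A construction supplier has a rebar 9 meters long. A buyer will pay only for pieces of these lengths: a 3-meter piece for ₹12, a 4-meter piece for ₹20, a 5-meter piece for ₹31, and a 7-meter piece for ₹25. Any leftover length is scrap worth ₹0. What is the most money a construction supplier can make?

51

Build best[k] bottom-up: best[k] = max over allowed piece i of (p[i] + best[k−i]).
best[1] = 0
best[2] = 0
best[3] = 12
best[4] = max(12+0, 20+0) = 20
best[5] = max(12+0, 20+0, 31+0) = 31
best[6] = max(12+12, 20+0, 31+0) = 31
best[7] = max(12+20, 20+12, 31+0, 25+0) = 32
best[8] = max(12+31, 20+20, 31+12, 25+0) = 43
best[9] = max(12+31, 20+31, 31+20, 25+0) = 51
One optimal cutting: 5 + 4 → ₹51.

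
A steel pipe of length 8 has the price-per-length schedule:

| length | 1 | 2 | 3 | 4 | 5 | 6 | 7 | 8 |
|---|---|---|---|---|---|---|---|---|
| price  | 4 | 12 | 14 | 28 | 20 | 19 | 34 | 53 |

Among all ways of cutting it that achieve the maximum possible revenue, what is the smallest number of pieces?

Build r[k] bottom-up: r[k] = max over allowed piece i of (p[i] + r[k−i]).
r[1] = 4
r[2] = 12
r[3] = 16  (first piece 1, then r[2]=12)
r[4] = 28
r[5] = 32  (first piece 1, then r[4]=28)
r[6] = 40  (first piece 2, then r[4]=28)
r[7] = 44  (first piece 1, then r[6]=40)
r[8] = 56  (first piece 4, then r[4]=28)
Maximum revenue is $56.
Now minimize piece count subject to staying optimal: for each k, pieces[k] = 1 + min over i with p[i]+r[k−i]=r[k] of pieces[k−i].
pieces[5] = 2
pieces[6] = 2
pieces[7] = 3
pieces[8] = 2

2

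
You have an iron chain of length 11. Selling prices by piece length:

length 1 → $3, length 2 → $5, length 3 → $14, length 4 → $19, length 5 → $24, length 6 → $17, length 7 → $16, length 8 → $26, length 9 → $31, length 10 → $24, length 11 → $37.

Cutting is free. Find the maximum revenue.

Consider every possible first cut. best[k] is the best of p[i]+best[k−i] over all sellable i≤k.
best[1] = 3
best[2] = 6  (first piece 1, then best[1]=3)
best[3] = 14
best[4] = 19
best[5] = 24
best[6] = 28  (first piece 3, then best[3]=14)
best[7] = 33  (first piece 3, then best[4]=19)
best[8] = 38  (first piece 3, then best[5]=24)
best[9] = 43  (first piece 4, then best[5]=24)
best[10] = 48  (first piece 5, then best[5]=24)
best[11] = 52  (first piece 3, then best[8]=38)
One optimal cutting: 5 + 3 + 3 → $24 + $14 + $14 = $52.

52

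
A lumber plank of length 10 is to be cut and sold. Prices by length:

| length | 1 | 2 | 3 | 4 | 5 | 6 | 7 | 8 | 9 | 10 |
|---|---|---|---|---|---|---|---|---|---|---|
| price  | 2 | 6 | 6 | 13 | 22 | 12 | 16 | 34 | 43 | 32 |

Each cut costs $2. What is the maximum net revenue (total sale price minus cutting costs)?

Consider every possible first cut. v[k] is the best of p[i]+v[k−i] over all sellable i≤k, charging 2 whenever i<k.
v[1] = 2
v[2] = 6
v[3] = 6  (first piece 1, then v[2]=6)
v[4] = 13
v[5] = 22
v[6] = 22  (first piece 1, then v[5]=22)
v[7] = 26  (first piece 2, then v[5]=22)
v[8] = 34
v[9] = 43
v[10] = 43  (first piece 1, then v[9]=43)
One optimal plan: pieces 9 + 1 (1 cut) → $45 − $2 = $43.

43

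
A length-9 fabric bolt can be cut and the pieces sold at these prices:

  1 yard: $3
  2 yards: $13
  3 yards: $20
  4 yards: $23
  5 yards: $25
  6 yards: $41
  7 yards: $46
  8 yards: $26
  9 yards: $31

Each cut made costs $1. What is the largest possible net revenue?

60

Build net[k] bottom-up: net[k] = max over allowed piece i of (p[i] + net[k−i]) − 1 per cut.
net[1] = 3
net[2] = max(3+3-1, 13+0) = 13
net[3] = max(3+13-1, 13+3-1, 20+0) = 20
net[4] = max(3+20-1, 13+13-1, 20+3-1, 23+0) = 25
net[5] = max(3+25-1, 13+20-1, 20+13-1, 23+3-1, 25+0) = 32
net[6] = max(3+32-1, 13+25-1, 20+20-1, 23+13-1, 25+3-1, 41+0) = 41
net[7] = max(3+41-1, 13+32-1, 20+25-1, …, 41+3-1, 46+0) = 46
net[8] = max(3+46-1, 13+41-1, 20+32-1, …, 46+3-1, 26+0) = 53
net[9] = max(3+53-1, 13+46-1, 20+41-1, …, 26+3-1, 31+0) = 60
One optimal plan: pieces 6 + 3 (1 cut) → $61 − $1 = $60.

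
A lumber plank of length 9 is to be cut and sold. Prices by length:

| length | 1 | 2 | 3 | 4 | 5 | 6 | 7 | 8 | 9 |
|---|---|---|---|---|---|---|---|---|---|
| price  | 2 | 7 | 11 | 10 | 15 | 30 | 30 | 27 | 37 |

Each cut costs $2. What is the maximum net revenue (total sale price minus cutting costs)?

Let net[k] be the best obtainable value from length k. For each k, try every first piece i and keep the best of price[i] + net[k−i] minus the 2 cut fee when i<k.
net[1] = 2
net[2] = 7
net[3] = 11
net[4] = 12  (first piece 2, then net[2]=7)
net[5] = 16  (first piece 2, then net[3]=11)
net[6] = 30
net[7] = 30  (first piece 1, then net[6]=30)
net[8] = 35  (first piece 2, then net[6]=30)
net[9] = 39  (first piece 3, then net[6]=30)
One optimal plan: pieces 6 + 3 (1 cut) → $41 − $2 = $39.

39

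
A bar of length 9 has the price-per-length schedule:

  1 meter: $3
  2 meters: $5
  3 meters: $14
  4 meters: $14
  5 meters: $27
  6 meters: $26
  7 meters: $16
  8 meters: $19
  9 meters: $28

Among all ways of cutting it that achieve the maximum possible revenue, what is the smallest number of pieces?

3

Build r[k] bottom-up: r[k] = max over allowed piece i of (p[i] + r[k−i]).
r[1] = 3
r[2] = 6  (first piece 1, then r[1]=3)
r[3] = 14
r[4] = 17  (first piece 1, then r[3]=14)
r[5] = 27
r[6] = 30  (first piece 1, then r[5]=27)
r[7] = 33  (first piece 1, then r[6]=30)
r[8] = 41  (first piece 3, then r[5]=27)
r[9] = 44  (first piece 1, then r[8]=41)
Maximum revenue is $44.
Now minimize piece count subject to staying optimal: for each k, pieces[k] = 1 + min over i with p[i]+r[k−i]=r[k] of pieces[k−i].
pieces[6] = 2
pieces[7] = 3
pieces[8] = 2
pieces[9] = 3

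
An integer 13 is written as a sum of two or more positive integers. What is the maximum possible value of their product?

Fill P[k] for k=2..13: at each k try every first piece i and multiply by the better of (k−i) uncut or P[k−i].
P[2] = 1*max(1,0) = 1*1 = 1
P[3] = 1*max(2,1) = 1*2 = 2
P[4] = 2*max(2,1) = 2*2 = 4
P[5] = 2*max(3,2) = 2*3 = 6
P[6] = 3*max(3,2) = 3*3 = 9
P[7] = 2*max(5,6) = 2*6 = 12
P[8] = 2*max(6,9) = 2*9 = 18
P[9] = 3*max(6,9) = 3*9 = 27
P[10] = 2*max(8,18) = 2*18 = 36
P[11] = 2*max(9,27) = 2*27 = 54
P[12] = 3*max(9,27) = 3*27 = 81
P[13] = 2*max(11,54) = 2*54 = 108
One optimal split: 3 + 3 + 3 + 2 + 2; product 3*3*3*2*2 = 108.

108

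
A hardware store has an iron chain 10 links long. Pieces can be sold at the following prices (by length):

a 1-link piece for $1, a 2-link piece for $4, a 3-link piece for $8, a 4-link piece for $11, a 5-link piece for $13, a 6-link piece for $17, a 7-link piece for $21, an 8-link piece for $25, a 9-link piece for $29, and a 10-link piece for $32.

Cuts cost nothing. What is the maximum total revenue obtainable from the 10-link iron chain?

32

Consider every possible first cut. r[k] is the best of p[i]+r[k−i] over all sellable i≤k.
r[1] = 1
r[2] = 4
r[3] = 8
r[4] = 11
r[5] = 13
r[6] = 17
r[7] = 21
r[8] = 25
r[9] = 29
r[10] = 32
Best is to sell the whole 10-link piece uncut for $32.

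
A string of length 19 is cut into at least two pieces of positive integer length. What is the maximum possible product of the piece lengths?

Define prod[k] = max over 1≤i<k of i · max(k−i, prod[k−i]); the inner max lets the remainder stay uncut if that's better.
prod[2] = 1×max(1,0) = 1×1 = 1
prod[3] = max(1×2, 2×1) = 2
prod[4] = max(1×3, 2×2, 3×1) = 4
prod[5] = max(1×4, 2×3, 3×2, 4×1) = 6
prod[6] = max(1×6, 2×4, 3×3, 4×2, 5×1) = 9
prod[7] = max(1×9, 2×6, 3×4, 4×3, 5×2, 6×1) = 12
prod[8] = max(1×12, 2×9, 3×6, …, 6×2, 7×1) = 18
prod[9] = max(1×18, 2×12, 3×9, …, 7×2, 8×1) = 27
prod[10] = max(1×27, 2×18, 3×12, …, 8×2, 9×1) = 36
prod[11] = max(1×36, 2×27, 3×18, …, 9×2, 10×1) = 54
prod[12] = max(1×54, 2×36, 3×27, …, 10×2, 11×1) = 81
prod[13] = max(1×81, 2×54, 3×36, …, 11×2, 12×1) = 108
prod[14] = max(1×108, 2×81, 3×54, …, 12×2, 13×1) = 162
prod[15] = max(1×162, 2×108, 3×81, …, 13×2, 14×1) = 243
prod[16] = max(1×243, 2×162, 3×108, …, 14×2, 15×1) = 324
prod[17] = max(1×324, 2×243, 3×162, …, 15×2, 16×1) = 486
prod[18] = max(1×486, 2×324, 3×243, …, 16×2, 17×1) = 729
prod[19] = max(1×729, 2×486, 3×324, …, 17×2, 18×1) = 972
One optimal split: 3 + 3 + 3 + 3 + 3 + 2 + 2; product 3×3×3×3×3×2×2 = 972.

972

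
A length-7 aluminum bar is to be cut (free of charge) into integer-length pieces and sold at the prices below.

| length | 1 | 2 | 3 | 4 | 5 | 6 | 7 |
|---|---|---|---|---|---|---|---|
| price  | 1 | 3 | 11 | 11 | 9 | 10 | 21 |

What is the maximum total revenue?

Let v[k] be the best obtainable value from length k. For each k, try every first piece i and keep the best of price[i] + v[k−i].
v[1] = 1
v[2] = max(1+1, 3+0) = 3
v[3] = max(1+3, 3+1, 11+0) = 11
v[4] = max(1+11, 3+3, 11+1, 11+0) = 12
v[5] = max(1+12, 3+11, 11+3, 11+1, 9+0) = 14
v[6] = max(1+14, 3+12, 11+11, 11+3, 9+1, 10+0) = 22
v[7] = max(1+22, 3+14, 11+12, …, 10+1, 21+0) = 23
One optimal cutting: 3 + 3 + 1 → $11 + $11 + $1 = $23.

23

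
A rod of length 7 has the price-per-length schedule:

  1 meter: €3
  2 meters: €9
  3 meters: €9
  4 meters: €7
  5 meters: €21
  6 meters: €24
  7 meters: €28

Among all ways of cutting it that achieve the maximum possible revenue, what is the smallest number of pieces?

Let r[k] be the best obtainable value from length k. For each k, try every first piece i and keep the best of price[i] + r[k−i].
r[1] = 3
r[2] = 9
r[3] = 12  (first piece 1, then r[2]=9)
r[4] = 18  (first piece 2, then r[2]=9)
r[5] = 21  (first piece 1, then r[4]=18)
r[6] = 27  (first piece 2, then r[4]=18)
r[7] = 30  (first piece 1, then r[6]=27)
Maximum revenue is €30.
Now minimize piece count subject to staying optimal: for each k, pieces[k] = 1 + min over i with p[i]+r[k−i]=r[k] of pieces[k−i].
pieces[4] = 2
pieces[5] = 1
pieces[6] = 3
pieces[7] = 2

2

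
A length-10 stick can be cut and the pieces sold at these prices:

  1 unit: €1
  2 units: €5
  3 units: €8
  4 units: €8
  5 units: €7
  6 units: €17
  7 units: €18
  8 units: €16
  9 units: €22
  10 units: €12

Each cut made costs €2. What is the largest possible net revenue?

Let r[k] be the best obtainable value from length k. For each k, try every first piece i and keep the best of price[i] + r[k−i] minus the 2 cut fee when i<k.
r[1] = 1
r[2] = max(1+1-2, 5+0) = 5
r[3] = max(1+5-2, 5+1-2, 8+0) = 8
r[4] = max(1+8-2, 5+5-2, 8+1-2, 8+0) = 8
r[5] = max(1+8-2, 5+8-2, 8+5-2, 8+1-2, 7+0) = 11
r[6] = max(1+11-2, 5+8-2, 8+8-2, 8+5-2, 7+1-2, 17+0) = 17
r[7] = max(1+17-2, 5+11-2, 8+8-2, …, 17+1-2, 18+0) = 18
r[8] = max(1+18-2, 5+17-2, 8+11-2, …, 18+1-2, 16+0) = 20
r[9] = max(1+20-2, 5+18-2, 8+17-2, …, 16+1-2, 22+0) = 23
r[10] = max(1+23-2, 5+20-2, 8+18-2, …, 22+1-2, 12+0) = 24
One optimal plan: pieces 7 + 3 (1 cut) → €26 − €2 = €24.

24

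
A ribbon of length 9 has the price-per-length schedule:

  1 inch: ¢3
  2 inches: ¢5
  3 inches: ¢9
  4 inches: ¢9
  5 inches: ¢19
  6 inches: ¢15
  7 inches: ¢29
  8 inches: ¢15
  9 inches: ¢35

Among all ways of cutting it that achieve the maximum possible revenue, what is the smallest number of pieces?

1

Consider every possible first cut. r[k] is the best of p[i]+r[k−i] over all sellable i≤k.
r[1] = 3
r[2] = 6  (first piece 1, then r[1]=3)
r[3] = 9  (first piece 1, then r[2]=6)
r[4] = 12  (first piece 1, then r[3]=9)
r[5] = 19
r[6] = 22  (first piece 1, then r[5]=19)
r[7] = 29
r[8] = 32  (first piece 1, then r[7]=29)
r[9] = 35  (first piece 1, then r[8]=32)
Maximum revenue is ¢35.
Now minimize piece count subject to staying optimal: for each k, pieces[k] = 1 + min over i with p[i]+r[k−i]=r[k] of pieces[k−i].
pieces[6] = 2
pieces[7] = 1
pieces[8] = 2
pieces[9] = 1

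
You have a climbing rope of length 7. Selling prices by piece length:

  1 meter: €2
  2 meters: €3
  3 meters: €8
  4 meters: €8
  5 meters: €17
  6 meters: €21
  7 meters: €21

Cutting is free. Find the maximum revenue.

Build v[k] bottom-up: v[k] = max over allowed piece i of (p[i] + v[k−i]).
v[1] = 2
v[2] = max(2+2, 3+0) = 4
v[3] = max(2+4, 3+2, 8+0) = 8
v[4] = max(2+8, 3+4, 8+2, 8+0) = 10
v[5] = max(2+10, 3+8, 8+4, 8+2, 17+0) = 17
v[6] = max(2+17, 3+10, 8+8, 8+4, 17+2, 21+0) = 21
v[7] = max(2+21, 3+17, 8+10, …, 21+2, 21+0) = 23
One optimal cutting: 6 + 1 → €21 + €2 = €23.

23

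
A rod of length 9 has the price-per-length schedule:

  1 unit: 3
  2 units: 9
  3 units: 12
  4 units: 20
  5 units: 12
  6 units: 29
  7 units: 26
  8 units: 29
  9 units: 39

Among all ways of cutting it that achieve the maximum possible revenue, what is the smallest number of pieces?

3

Let r[k] be the best obtainable value from length k. For each k, try every first piece i and keep the best of price[i] + r[k−i].
r[1] = 3
r[2] = max(3+3, 9+0) = 9
r[3] = max(3+9, 9+3, 12+0) = 12
r[4] = max(3+12, 9+9, 12+3, 20+0) = 20
r[5] = max(3+20, 9+12, 12+9, 20+3, 12+0) = 23
r[6] = max(3+23, 9+20, 12+12, 20+9, 12+3, 29+0) = 29
r[7] = max(3+29, 9+23, 12+20, …, 29+3, 26+0) = 32
r[8] = max(3+32, 9+29, 12+23, …, 26+3, 29+0) = 40
r[9] = max(3+40, 9+32, 12+29, …, 29+3, 39+0) = 43
Maximum revenue is 43.
Now minimize piece count subject to staying optimal: for each k, pieces[k] = 1 + min over i with p[i]+r[k−i]=r[k] of pieces[k−i].
pieces[6] = 1
pieces[7] = 2
pieces[8] = 2
pieces[9] = 3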